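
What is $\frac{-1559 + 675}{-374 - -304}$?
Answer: $\frac{442}{35} \approx 12.629$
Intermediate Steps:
$\frac{-1559 + 675}{-374 - -304} = - \frac{884}{-374 + \left(-4 + 308\right)} = - \frac{884}{-374 + 304} = - \frac{884}{-70} = \left(-884\right) \left(- \frac{1}{70}\right) = \frac{442}{35}$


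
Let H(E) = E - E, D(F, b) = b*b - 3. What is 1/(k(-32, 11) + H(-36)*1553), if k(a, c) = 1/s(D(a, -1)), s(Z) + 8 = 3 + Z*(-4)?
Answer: 3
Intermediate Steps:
D(F, b) = -3 + b**2 (D(F, b) = b**2 - 3 = -3 + b**2)
s(Z) = -5 - 4*Z (s(Z) = -8 + (3 + Z*(-4)) = -8 + (3 - 4*Z) = -5 - 4*Z)
H(E) = 0
k(a, c) = 1/3 (k(a, c) = 1/(-5 - 4*(-3 + (-1)**2)) = 1/(-5 - 4*(-3 + 1)) = 1/(-5 - 4*(-2)) = 1/(-5 + 8) = 1/3)
1/(k(-32, 11) + H(-36)*1553) = 1/(1/3 + 0*1553) = 1/(1/3 + 0) = 1/(1/3) = 3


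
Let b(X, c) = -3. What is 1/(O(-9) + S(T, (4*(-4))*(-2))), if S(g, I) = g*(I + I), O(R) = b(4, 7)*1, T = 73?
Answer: 1/4669 ≈ 0.00021418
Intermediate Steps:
O(R) = -3 (O(R) = -3*1 = -3)
S(g, I) = 2*I*g (S(g, I) = g*(2*I) = 2*I*g)
1/(O(-9) + S(T, (4*(-4))*(-2))) = 1/(-3 + 2*((4*(-4))*(-2))*73) = 1/(-3 + 2*(-16*(-2))*73) = 1/(-3 + 2*32*73) = 1/(-3 + 4672) = 1/4669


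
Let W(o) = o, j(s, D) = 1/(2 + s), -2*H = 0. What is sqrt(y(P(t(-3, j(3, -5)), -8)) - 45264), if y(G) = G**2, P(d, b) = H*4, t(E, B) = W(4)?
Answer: 4*I*sqrt(2829) ≈ 212.75*I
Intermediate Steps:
H = 0 (H = -1/2*0 = 0)
t(E, B) = 4
P(d, b) = 0 (P(d, b) = 0*4 = 0)
sqrt(y(P(t(-3, j(3, -5)), -8)) - 45264) = sqrt(0**2 - 45264) = sqrt(0 - 45264) = sqrt(-45264) = 4*I*sqrt(2829)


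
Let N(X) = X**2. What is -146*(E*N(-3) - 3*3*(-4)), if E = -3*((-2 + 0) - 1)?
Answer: -17082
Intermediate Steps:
E = 9 (E = -3*(-2 - 1) = -3*(-3) = 9)
-146*(E*N(-3) - 3*3*(-4)) = -146*(9*(-3)**2 - 3*3*(-4)) = -146*(9*9 - 9*(-4)) = -146*(81 + 36) = -146*117 = -17082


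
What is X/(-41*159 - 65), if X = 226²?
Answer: -12769/1646 ≈ -7.7576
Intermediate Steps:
X = 51076
X/(-41*159 - 65) = 51076/(-41*159 - 65) = 51076/(-6519 - 65) = 51076/(-6584) = 51076*(-1/6584) = -12769/1646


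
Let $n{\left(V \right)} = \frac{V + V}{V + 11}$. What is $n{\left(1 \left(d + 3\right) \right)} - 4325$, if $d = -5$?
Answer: $- \frac{38929}{9} \approx -4325.4$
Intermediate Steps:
$n{\left(V \right)} = \frac{2 V}{11 + V}$
$n{\left(1 \left(d + 3\right) \right)} - 4325 = \frac{2 \cdot 1 \left(-5 + 3\right)}{11 + 1 \left(-5 + 3\right)} - 4325 = \frac{2 \cdot 1 \left(-2\right)}{11 + 1 \left(-2\right)} - 4325 = 2 \left(-2\right) \frac{1}{11 - 2} - 4325 = 2 \left(-2\right) \frac{1}{9} - 4325 = - \frac{4}{9} - 4325 = - \frac{38929}{9}$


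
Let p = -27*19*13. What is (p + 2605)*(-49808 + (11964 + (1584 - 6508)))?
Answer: 173809152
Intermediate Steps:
p = -6669 (p = -513*13 = -6669)
(p + 2605)*(-49808 + (11964 + (1584 - 6508))) = (-6669 + 2605)*(-49808 + (11964 + (1584 - 6508))) = -4064*(-49808 + (11964 - 4924)) = -4064*(-49808 + 7040) = -4064*(-42768) = 173809152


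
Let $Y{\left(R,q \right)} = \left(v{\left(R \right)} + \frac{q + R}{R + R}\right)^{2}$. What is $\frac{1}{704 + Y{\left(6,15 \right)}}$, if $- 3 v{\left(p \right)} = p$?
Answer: $\frac{16}{11265} \approx 0.0014203$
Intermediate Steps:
$v{\left(p \right)} = - \frac{p}{3}$
$Y{\left(R,q \right)} = \left(- \frac{R}{3} + \frac{R + q}{2 R}\right)^{2}$ ($Y{\left(R,q \right)} = \left(- \frac{R}{3} + \frac{q + R}{R + R}\right)^{2} = \left(- \frac{R}{3} + \frac{R + q}{2 R}\right)^{2}$)
$\frac{1}{704 + Y{\left(6,15 \right)}} = \frac{1}{704 + \frac{\left(- 2 \cdot 6^{2} + 3 \cdot 6 + 3 \cdot 15\right)^{2}}{36 \cdot 36}} = \frac{1}{704 + \frac{1}{36} \cdot \frac{1}{36} \left(\left(-2\right) 36 + 18 + 45\right)^{2}} = \frac{1}{704 + \frac{1}{36} \cdot \frac{1}{36} \left(-72 + 18 + 45\right)^{2}} = \frac{1}{704 + \frac{1}{36} \cdot \frac{1}{36} \left(-9\right)^{2}} = \frac{1}{704 + \frac{1}{36} \cdot \frac{1}{36} \cdot 81} = \frac{1}{704 + \frac{1}{16}} = \frac{1}{\frac{11265}{16}} = \frac{16}{11265}$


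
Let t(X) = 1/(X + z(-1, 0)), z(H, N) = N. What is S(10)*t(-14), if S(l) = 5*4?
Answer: -10/7 ≈ -1.4286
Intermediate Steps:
S(l) = 20
t(X) = 1/X (t(X) = 1/(X + 0) = 1/X)
S(10)*t(-14) = 20/(-14) = 20*(-1/14) = -10/7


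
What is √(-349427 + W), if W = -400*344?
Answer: I*√487027 ≈ 697.87*I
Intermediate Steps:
W = -137600
√(-349427 + W) = √(-349427 - 137600) = √(-487027) = I*√487027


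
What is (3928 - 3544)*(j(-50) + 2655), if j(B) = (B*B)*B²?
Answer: 2401019520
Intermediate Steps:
j(B) = B⁴ (j(B) = B²*B² = B⁴)
(3928 - 3544)*(j(-50) + 2655) = (3928 - 3544)*((-50)⁴ + 2655) = 384*(6250000 + 2655) = 384*6252655 = 2401019520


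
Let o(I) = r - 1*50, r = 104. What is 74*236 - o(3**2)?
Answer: 17410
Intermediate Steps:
o(I) = 54 (o(I) = 104 - 1*50 = 104 - 50 = 54)
74*236 - o(3**2) = 74*236 - 1*54 = 17464 - 54 = 17410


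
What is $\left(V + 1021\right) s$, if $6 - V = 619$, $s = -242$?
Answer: $-98736$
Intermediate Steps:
$V = -613$ ($V = 6 - 619 = -613$)
$\left(V + 1021\right) s = \left(-613 + 1021\right) \left(-242\right) = 408 \left(-242\right) = -98736$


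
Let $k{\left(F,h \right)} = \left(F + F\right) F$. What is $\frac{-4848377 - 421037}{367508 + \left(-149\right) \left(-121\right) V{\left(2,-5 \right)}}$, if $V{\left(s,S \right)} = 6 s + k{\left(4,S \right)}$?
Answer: $- \frac{2634707}{580392} \approx -4.5395$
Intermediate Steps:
$k{\left(F,h \right)} = 2 F^{2}$ ($k{\left(F,h \right)} = 2 F F = 2 F^{2}$)
$V{\left(s,S \right)} = 32 + 6 s$ ($V{\left(s,S \right)} = 6 s + 2 \cdot 4^{2} = 6 s + 2 \cdot 16 = 6 s + 32 = 32 + 6 s$)
$\frac{-4848377 - 421037}{367508 + \left(-149\right) \left(-121\right) V{\left(2,-5 \right)}} = \frac{-4848377 - 421037}{367508 + \left(-149\right) \left(-121\right) \left(32 + 6 \cdot 2\right)} = - \frac{5269414}{367508 + 18029 \left(32 + 12\right)} = - \frac{5269414}{367508 + 18029 \cdot 44} = - \frac{5269414}{367508 + 793276} = - \frac{5269414}{1160784} = \left(-5269414\right) \frac{1}{1160784} = - \frac{2634707}{580392}$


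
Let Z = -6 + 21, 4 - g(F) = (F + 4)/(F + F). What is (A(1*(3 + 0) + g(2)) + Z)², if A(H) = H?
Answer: 1681/4 ≈ 420.25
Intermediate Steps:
g(F) = 4 - (4 + F)/(2*F) (g(F) = 4 - (F + 4)/(F + F) = 4 - (4 + F)/(2*F))
Z = 15
(A(1*(3 + 0) + g(2)) + Z)² = ((1*(3 + 0) + (7/2 - 2/2)) + 15)² = ((1*3 + (7/2 - 2*½)) + 15)² = ((3 + (7/2 - 1)) + 15)² = ((3 + 5/2) + 15)² = (11/2 + 15)² = (41/2)² = 1681/4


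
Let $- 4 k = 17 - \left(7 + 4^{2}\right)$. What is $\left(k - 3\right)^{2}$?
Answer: $\frac{9}{4} \approx 2.25$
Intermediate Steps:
$k = \frac{3}{2}$ ($k = - \frac{17 - \left(7 + 4^{2}\right)}{4} = - \frac{17 - \left(7 + 16\right)}{4} = - \frac{17 - 23}{4} = \left(- \frac{1}{4}\right) \left(-6\right) = \frac{3}{2} \approx 1.5$)
$\left(k - 3\right)^{2} = \left(\frac{3}{2} - 3\right)^{2} = \left(- \frac{3}{2}\right)^{2} = \frac{9}{4}$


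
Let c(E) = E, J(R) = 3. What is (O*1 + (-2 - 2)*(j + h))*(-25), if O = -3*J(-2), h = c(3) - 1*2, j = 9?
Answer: 1225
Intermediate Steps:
h = 1 (h = 3 - 1*2 = 3 - 2 = 1)
O = -9 (O = -3*3 = -9)
(O*1 + (-2 - 2)*(j + h))*(-25) = (-9*1 + (-2 - 2)*(9 + 1))*(-25) = (-9 - 4*10)*(-25) = (-9 - 40)*(-25) = -49*(-25) = 1225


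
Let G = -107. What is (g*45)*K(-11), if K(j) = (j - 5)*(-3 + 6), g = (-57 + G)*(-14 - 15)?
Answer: -10272960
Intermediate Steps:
g = 4756 (g = (-57 - 107)*(-14 - 15) = -164*(-29) = 4756)
K(j) = -15 + 3*j (K(j) = (-5 + j)*3 = -15 + 3*j)
(g*45)*K(-11) = (4756*45)*(-15 + 3*(-11)) = 214020*(-15 - 33) = 214020*(-48) = -10272960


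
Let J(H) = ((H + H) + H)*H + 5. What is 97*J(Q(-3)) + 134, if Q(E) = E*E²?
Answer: 212758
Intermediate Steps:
Q(E) = E³
J(H) = 5 + 3*H² (J(H) = (2*H + H)*H + 5 = (3*H)*H + 5 = 3*H² + 5 = 5 + 3*H²)
97*J(Q(-3)) + 134 = 97*(5 + 3*((-3)³)²) + 134 = 97*(5 + 3*(-27)²) + 134 = 97*(5 + 3*729) + 134 = 97*(5 + 2187) + 134 = 97*2192 + 134 = 212624 + 134 = 212758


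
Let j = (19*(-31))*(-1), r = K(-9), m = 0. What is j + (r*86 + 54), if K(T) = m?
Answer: 643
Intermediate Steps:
K(T) = 0
r = 0
j = 589 (j = -589*(-1) = 589)
j + (r*86 + 54) = 589 + (0*86 + 54) = 589 + (0 + 54) = 589 + 54 = 643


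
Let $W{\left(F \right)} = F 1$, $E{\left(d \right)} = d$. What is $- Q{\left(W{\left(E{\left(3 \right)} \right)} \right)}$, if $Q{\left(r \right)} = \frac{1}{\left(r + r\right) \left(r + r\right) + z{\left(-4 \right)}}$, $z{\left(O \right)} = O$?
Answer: $- \frac{1}{32} \approx -0.03125$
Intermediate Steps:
$W{\left(F \right)} = F$
$Q{\left(r \right)} = \frac{1}{-4 + 4 r^{2}}$ ($Q{\left(r \right)} = \frac{1}{\left(r + r\right) \left(r + r\right) - 4} = \frac{1}{2 r 2 r - 4} = \frac{1}{4 r^{2} - 4} = \frac{1}{-4 + 4 r^{2}}$)
$- Q{\left(W{\left(E{\left(3 \right)} \right)} \right)} = - \frac{1}{4 \left(-1 + 3^{2}\right)} = - \frac{1}{4 \left(-1 + 9\right)} = - \frac{1}{4 \cdot 8} = \left(-1\right) \frac{1}{32} = - \frac{1}{32}$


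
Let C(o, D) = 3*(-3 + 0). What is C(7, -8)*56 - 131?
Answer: -635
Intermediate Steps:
C(o, D) = -9 (C(o, D) = 3*(-3) = -9)
C(7, -8)*56 - 131 = -9*56 - 131 = -504 - 131 = -635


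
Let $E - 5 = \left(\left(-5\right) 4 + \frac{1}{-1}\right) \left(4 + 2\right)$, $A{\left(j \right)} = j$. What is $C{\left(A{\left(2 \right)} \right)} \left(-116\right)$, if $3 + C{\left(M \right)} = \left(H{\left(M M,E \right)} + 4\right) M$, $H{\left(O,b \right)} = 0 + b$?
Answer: $27492$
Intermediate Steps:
$E = -121$ ($E = 5 + \left(\left(-5\right) 4 + \frac{1}{-1}\right) \left(4 + 2\right) = 5 + \left(-20 - 1\right) 6 = 5 - 126 = -121$)
$H{\left(O,b \right)} = b$
$C{\left(M \right)} = -3 - 117 M$ ($C{\left(M \right)} = -3 + \left(-121 + 4\right) M = -3 - 117 M$)
$C{\left(A{\left(2 \right)} \right)} \left(-116\right) = \left(-3 - 234\right) \left(-116\right) = \left(-237\right) \left(-116\right) = 27492$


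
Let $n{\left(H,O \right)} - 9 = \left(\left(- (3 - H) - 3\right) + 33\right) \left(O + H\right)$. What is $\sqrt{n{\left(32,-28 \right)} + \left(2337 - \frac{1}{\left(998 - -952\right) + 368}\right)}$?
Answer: $\frac{5 \sqrt{554936154}}{2318} \approx 50.813$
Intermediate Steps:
$n{\left(H,O \right)} = 9 + \left(27 + H\right) \left(H + O\right)$ ($n{\left(H,O \right)} = 9 + \left(\left(- (3 - H) - 3\right) + 33\right) \left(O + H\right) = 9 + \left(\left(\left(-3 + H\right) - 3\right) + 33\right) \left(H + O\right) = 9 + \left(\left(-6 + H\right) + 33\right) \left(H + O\right) = 9 + \left(27 + H\right) \left(H + O\right)$)
$\sqrt{n{\left(32,-28 \right)} + \left(2337 - \frac{1}{\left(998 - -952\right) + 368}\right)} = \sqrt{\left(9 + 32^{2} + 27 \cdot 32 + 27 \left(-28\right) + 32 \left(-28\right)\right) + \left(2337 - \frac{1}{\left(998 - -952\right) + 368}\right)} = \sqrt{\left(9 + 1024 + 864 - 756 - 896\right) + \left(2337 - \frac{1}{\left(998 + 952\right) + 368}\right)} = \sqrt{245 + \left(2337 - \frac{1}{1950 + 368}\right)} = \sqrt{245 + \left(2337 - \frac{1}{2318}\right)} = \sqrt{245 + \frac{5417165}{2318}} = \sqrt{\frac{5985075}{2318}} = \frac{5 \sqrt{554936154}}{2318}$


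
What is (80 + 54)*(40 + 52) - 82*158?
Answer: -628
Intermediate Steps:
(80 + 54)*(40 + 52) - 82*158 = 134*92 - 12956 = 12328 - 12956 = -628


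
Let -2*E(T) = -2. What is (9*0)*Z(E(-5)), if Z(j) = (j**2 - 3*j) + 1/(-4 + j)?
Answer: 0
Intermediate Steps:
E(T) = 1 (E(T) = -1/2*(-2) = 1)
Z(j) = j**2 + 1/(-4 + j) - 3*j
(9*0)*Z(E(-5)) = (9*0)*((1 + 1**3 - 7*1**2 + 12*1)/(-4 + 1)) = 0*((1 + 1 - 7*1 + 12)/(-3)) = 0*(-(1 + 1 - 7 + 12)/3) = 0*(-1/3*7) = 0*(-7/3) = 0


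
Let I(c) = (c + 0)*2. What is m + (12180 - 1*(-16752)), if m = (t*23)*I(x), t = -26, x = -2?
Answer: 31324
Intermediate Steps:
I(c) = 2*c (I(c) = c*2 = 2*c)
m = 2392 (m = (-26*23)*(2*(-2)) = -598*(-4) = 2392)
m + (12180 - 1*(-16752)) = 2392 + (12180 - 1*(-16752)) = 2392 + (12180 + 16752) = 2392 + 28932 = 31324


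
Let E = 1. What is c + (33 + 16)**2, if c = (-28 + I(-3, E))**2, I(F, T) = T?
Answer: 3130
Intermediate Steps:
c = 729 (c = (-28 + 1)**2 = (-27)**2 = 729)
c + (33 + 16)**2 = 729 + (33 + 16)**2 = 729 + 49**2 = 729 + 2401 = 3130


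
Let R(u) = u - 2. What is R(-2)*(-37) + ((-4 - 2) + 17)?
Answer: 159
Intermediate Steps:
R(u) = -2 + u
R(-2)*(-37) + ((-4 - 2) + 17) = (-2 - 2)*(-37) + ((-4 - 2) + 17) = -4*(-37) + (-6 + 17) = 148 + 11 = 159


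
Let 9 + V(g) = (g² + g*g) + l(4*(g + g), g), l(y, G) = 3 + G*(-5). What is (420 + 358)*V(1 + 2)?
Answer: -2334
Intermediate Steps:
l(y, G) = 3 - 5*G
V(g) = -6 - 5*g + 2*g² (V(g) = -9 + ((g² + g*g) + (3 - 5*g)) = -9 + ((g² + g²) + (3 - 5*g)) = -9 + (2*g² + (3 - 5*g)) = -9 + (3 - 5*g + 2*g²) = -6 - 5*g + 2*g²)
(420 + 358)*V(1 + 2) = (420 + 358)*(-6 - 5*(1 + 2) + 2*(1 + 2)²) = 778*(-6 - 5*3 + 2*3²) = 778*(-6 - 15 + 2*9) = 778*(-6 - 15 + 18) = 778*(-3) = -2334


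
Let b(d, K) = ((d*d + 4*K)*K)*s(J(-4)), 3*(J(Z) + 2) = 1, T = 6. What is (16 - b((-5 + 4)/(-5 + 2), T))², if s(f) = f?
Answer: 5354596/81 ≈ 66106.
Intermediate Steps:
J(Z) = -5/3 (J(Z) = -2 + (⅓)*1 = -2 + ⅓ = -5/3)
b(d, K) = -5*K*(d² + 4*K)/3 (b(d, K) = ((d*d + 4*K)*K)*(-5/3) = ((d² + 4*K)*K)*(-5/3) = (K*(d² + 4*K))*(-5/3) = -5*K*(d² + 4*K)/3)
(16 - b((-5 + 4)/(-5 + 2), T))² = (16 - (-5)*6*(((-5 + 4)/(-5 + 2))² + 4*6)/3)² = (16 - (-5)*6*((-1/(-3))² + 24)/3)² = (16 - (-5)*6*((-1*(-⅓))² + 24)/3)² = (16 - (-5)*6*((⅓)² + 24)/3)² = (16 - (-5)*6*(⅑ + 24)/3)² = (16 - (-5)*6*217/(3*9))² = (16 - 1*(-2170/9))² = (16 + 2170/9)² = (2314/9)² = 5354596/81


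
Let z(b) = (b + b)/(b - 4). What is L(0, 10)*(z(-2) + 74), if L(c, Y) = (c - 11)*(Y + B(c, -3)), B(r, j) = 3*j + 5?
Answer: -4928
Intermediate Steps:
B(r, j) = 5 + 3*j
z(b) = 2*b/(-4 + b) (z(b) = (2*b)/(-4 + b) = 2*b/(-4 + b))
L(c, Y) = (-11 + c)*(-4 + Y) (L(c, Y) = (c - 11)*(Y + (5 + 3*(-3))) = (-11 + c)*(Y + (5 - 9)) = (-11 + c)*(Y - 4) = (-11 + c)*(-4 + Y))
L(0, 10)*(z(-2) + 74) = (44 - 11*10 - 4*0 + 10*0)*(2*(-2)/(-4 - 2) + 74) = (44 - 110 + 0 + 0)*(2*(-2)/(-6) + 74) = -66*(2*(-2)*(-⅙) + 74) = -66*(⅔ + 74) = -66*224/3 = -4928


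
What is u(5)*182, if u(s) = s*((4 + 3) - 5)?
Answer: 1820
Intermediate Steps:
u(s) = 2*s (u(s) = s*(7 - 5) = s*2 = 2*s)
u(5)*182 = (2*5)*182 = 10*182 = 1820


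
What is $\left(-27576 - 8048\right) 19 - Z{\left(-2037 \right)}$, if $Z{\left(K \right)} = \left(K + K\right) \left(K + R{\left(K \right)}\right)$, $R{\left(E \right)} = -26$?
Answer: $-9081518$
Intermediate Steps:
$Z{\left(K \right)} = 2 K \left(-26 + K\right)$ ($Z{\left(K \right)} = \left(K + K\right) \left(K - 26\right) = 2 K \left(-26 + K\right)$)
$\left(-27576 - 8048\right) 19 - Z{\left(-2037 \right)} = \left(-27576 - 8048\right) 19 - 2 \left(-2037\right) \left(-26 - 2037\right) = \left(-27576 - 8048\right) 19 - 2 \left(-2037\right) \left(-2063\right) = \left(-35624\right) 19 - 8404662 = -676856 - 8404662 = -9081518$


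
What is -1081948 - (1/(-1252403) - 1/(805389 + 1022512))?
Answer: -2476869687208168340/2289268696103 ≈ -1.0819e+6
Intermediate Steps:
-1081948 - (1/(-1252403) - 1/(805389 + 1022512)) = -1081948 - (-1/1252403 - 1/1827901) = -1081948 - 1*(-3080304/2289268696103) = -1081948 + 3080304/2289268696103 = -2476869687208168340/2289268696103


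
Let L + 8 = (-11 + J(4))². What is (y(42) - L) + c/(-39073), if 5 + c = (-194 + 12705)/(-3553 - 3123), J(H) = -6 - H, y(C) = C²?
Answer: 347193190079/260851348 ≈ 1331.0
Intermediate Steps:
c = -45891/6676 (c = -5 + (-194 + 12705)/(-3553 - 3123) = -5 + 12511/(-6676) = -5 + 12511*(-1/6676) = -5 - 12511/6676 = -45891/6676 ≈ -6.8740)
L = 433 (L = -8 + (-11 + (-6 - 1*4))² = -8 + (-11 + (-6 - 4))² = -8 + (-11 - 10)² = -8 + (-21)² = -8 + 441 = 433)
(y(42) - L) + c/(-39073) = (42² - 1*433) - 45891/6676/(-39073) = (1764 - 433) - 45891/6676*(-1/39073) = 1331 + 45891/260851348 = 347193190079/260851348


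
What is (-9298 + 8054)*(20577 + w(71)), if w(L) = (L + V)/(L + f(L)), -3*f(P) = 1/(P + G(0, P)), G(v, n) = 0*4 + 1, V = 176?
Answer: -392608448868/15335 ≈ -2.5602e+7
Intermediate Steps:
G(v, n) = 1 (G(v, n) = 0 + 1 = 1)
f(P) = -1/(3*(1 + P)) (f(P) = -1/(3*(P + 1)) = -1/(3*(1 + P)))
w(L) = (176 + L)/(L - 1/(3 + 3*L)) (w(L) = (L + 176)/(L - 1/(3 + 3*L)) = (176 + L)/(L - 1/(3 + 3*L)))
(-9298 + 8054)*(20577 + w(71)) = (-9298 + 8054)*(20577 + 3*(1 + 71)*(176 + 71)/(-1 + 3*71*(1 + 71))) = -1244*(20577 + 3*72*247/(-1 + 3*71*72)) = -1244*(20577 + 3*72*247/(-1 + 15336)) = -1244*(20577 + 3*72*247/15335) = -1244*(20577 + 3*(1/15335)*72*247) = -1244*(20577 + 53352/15335) = -1244*315601647/15335 = -392608448868/15335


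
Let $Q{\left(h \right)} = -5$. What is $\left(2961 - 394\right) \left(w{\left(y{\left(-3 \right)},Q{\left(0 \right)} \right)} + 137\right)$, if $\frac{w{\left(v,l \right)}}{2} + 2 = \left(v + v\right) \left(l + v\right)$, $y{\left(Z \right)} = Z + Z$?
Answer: $1019099$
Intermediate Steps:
$y{\left(Z \right)} = 2 Z$
$w{\left(v,l \right)} = -4 + 4 v \left(l + v\right)$ ($w{\left(v,l \right)} = -4 + 2 \left(v + v\right) \left(l + v\right) = -4 + 2 \cdot 2 v \left(l + v\right) = -4 + 4 v \left(l + v\right)$)
$\left(2961 - 394\right) \left(w{\left(y{\left(-3 \right)},Q{\left(0 \right)} \right)} + 137\right) = \left(2961 - 394\right) \left(\left(-4 + 4 \left(2 \left(-3\right)\right)^{2} + 4 \left(-5\right) 2 \left(-3\right)\right) + 137\right) = 2567 \left(\left(-4 + 4 \left(-6\right)^{2} + 4 \left(-5\right) \left(-6\right)\right) + 137\right) = 2567 \left(\left(-4 + 4 \cdot 36 + 120\right) + 137\right) = 2567 \left(\left(-4 + 144 + 120\right) + 137\right) = 2567 \left(260 + 137\right) = 2567 \cdot 397 = 1019099$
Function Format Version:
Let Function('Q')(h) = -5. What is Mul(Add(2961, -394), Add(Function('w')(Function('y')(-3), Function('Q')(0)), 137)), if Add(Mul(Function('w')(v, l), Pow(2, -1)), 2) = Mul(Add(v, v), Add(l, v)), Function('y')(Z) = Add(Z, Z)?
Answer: 1019099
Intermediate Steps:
Function('y')(Z) = Mul(2, Z)
Function('w')(v, l) = Add(-4, Mul(4, v, Add(l, v))) (Function('w')(v, l) = Add(-4, Mul(2, Mul(Add(v, v), Add(l, v)))) = Add(-4, Mul(2, Mul(Mul(2, v), Add(l, v)))) = Add(-4, Mul(2, Mul(2, v, Add(l, v)))) = Add(-4, Mul(4, v, Add(l, v))))
Mul(Add(2961, -394), Add(Function('w')(Function('y')(-3), Function('Q')(0)), 137)) = Mul(Add(2961, -394), Add(Add(-4, Mul(4, Pow(Mul(2, -3), 2)), Mul(4, -5, Mul(2, -3))), 137)) = Mul(2567, Add(Add(-4, Mul(4, Pow(-6, 2)), Mul(4, -5, -6)), 137)) = Mul(2567, Add(Add(-4, Mul(4, 36), 120), 137)) = Mul(2567, Add(Add(-4, 144, 120), 137)) = Mul(2567, Add(260, 137)) = Mul(2567, 397) = 1019099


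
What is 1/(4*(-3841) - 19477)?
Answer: -1/34841 ≈ -2.8702e-5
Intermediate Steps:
1/(4*(-3841) - 19477) = 1/(-15364 - 19477) = 1/(-34841) = -1/34841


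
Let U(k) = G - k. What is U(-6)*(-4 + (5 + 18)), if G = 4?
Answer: 190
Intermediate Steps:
U(k) = 4 - k
U(-6)*(-4 + (5 + 18)) = (4 - 1*(-6))*(-4 + (5 + 18)) = (4 + 6)*(-4 + 23) = 10*19 = 190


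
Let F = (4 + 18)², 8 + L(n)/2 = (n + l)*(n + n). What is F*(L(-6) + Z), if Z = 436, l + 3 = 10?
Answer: 191664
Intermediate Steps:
l = 7 (l = -3 + 10 = 7)
L(n) = -16 + 4*n*(7 + n) (L(n) = -16 + 2*((n + 7)*(n + n)) = -16 + 2*((7 + n)*(2*n)) = -16 + 2*(2*n*(7 + n)) = -16 + 4*n*(7 + n))
F = 484 (F = 22² = 484)
F*(L(-6) + Z) = 484*((-16 + 4*(-6)² + 28*(-6)) + 436) = 484*((-16 + 4*36 - 168) + 436) = 484*((-16 + 144 - 168) + 436) = 484*(-40 + 436) = 484*396 = 191664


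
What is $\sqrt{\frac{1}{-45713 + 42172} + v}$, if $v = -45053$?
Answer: $\frac{i \sqrt{564905198634}}{3541} \approx 212.26 i$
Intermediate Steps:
$\sqrt{\frac{1}{-45713 + 42172} + v} = \sqrt{\frac{1}{-45713 + 42172} - 45053} = \sqrt{\frac{1}{-3541} - 45053} = \sqrt{- \frac{1}{3541} - 45053} = \sqrt{- \frac{159532674}{3541}} = \frac{i \sqrt{564905198634}}{3541}$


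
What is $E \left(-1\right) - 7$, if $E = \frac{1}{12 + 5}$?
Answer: $- \frac{120}{17} \approx -7.0588$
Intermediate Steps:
$E = \frac{1}{17} \approx 0.058824$
$E \left(-1\right) - 7 = \frac{1}{17} \left(-1\right) - 7 = - \frac{1}{17} - 7 = - \frac{120}{17}$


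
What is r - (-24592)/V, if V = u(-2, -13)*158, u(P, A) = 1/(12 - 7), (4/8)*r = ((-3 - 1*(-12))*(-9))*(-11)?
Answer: 202258/79 ≈ 2560.2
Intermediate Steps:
r = 1782 (r = 2*(((-3 - 1*(-12))*(-9))*(-11)) = 2*(((-3 + 12)*(-9))*(-11)) = 2*((9*(-9))*(-11)) = 2*(-81*(-11)) = 2*891 = 1782)
u(P, A) = ⅕ (u(P, A) = 1/5 = ⅕)
V = 158/5 (V = (⅕)*158 = 158/5 ≈ 31.600)
r - (-24592)/V = 1782 - (-24592)/158/5 = 1782 - (-24592)*5/158 = 1782 - 1*(-61480/79) = 1782 + 61480/79 = 202258/79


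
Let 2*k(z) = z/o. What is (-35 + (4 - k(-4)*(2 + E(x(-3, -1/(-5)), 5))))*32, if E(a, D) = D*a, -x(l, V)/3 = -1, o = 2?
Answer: -448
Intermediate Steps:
k(z) = z/4 (k(z) = (z/2)/2 = z/4)
x(l, V) = 3 (x(l, V) = -3*(-1) = 3)
(-35 + (4 - k(-4)*(2 + E(x(-3, -1/(-5)), 5))))*32 = (-35 + (4 - (¼)*(-4)*(2 + 5*3)))*32 = (-35 + (4 - (-1)*(2 + 15)))*32 = (-35 + (4 - (-1)*17))*32 = (-35 + (4 - 1*(-17)))*32 = (-35 + (4 + 17))*32 = (-35 + 21)*32 = -14*32 = -448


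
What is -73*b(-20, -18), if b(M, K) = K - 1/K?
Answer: 23579/18 ≈ 1309.9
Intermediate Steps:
-73*b(-20, -18) = -73*(-18 - 1/(-18)) = -73*(-18 - 1*(-1/18)) = -73*(-18 + 1/18) = -73*(-323/18) = 23579/18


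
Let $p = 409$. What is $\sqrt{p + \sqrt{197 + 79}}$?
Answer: $\sqrt{409 + 2 \sqrt{69}} \approx 20.63$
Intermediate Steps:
$\sqrt{p + \sqrt{197 + 79}} = \sqrt{409 + \sqrt{197 + 79}} = \sqrt{409 + \sqrt{276}} = \sqrt{409 + 2 \sqrt{69}}$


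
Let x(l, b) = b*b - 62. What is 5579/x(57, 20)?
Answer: 5579/338 ≈ 16.506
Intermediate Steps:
x(l, b) = -62 + b**2 (x(l, b) = b**2 - 62 = -62 + b**2)
5579/x(57, 20) = 5579/(-62 + 20**2) = 5579/(-62 + 400) = 5579/338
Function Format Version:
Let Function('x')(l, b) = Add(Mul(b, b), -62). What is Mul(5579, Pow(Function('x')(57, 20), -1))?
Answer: Rational(5579, 338) ≈ 16.506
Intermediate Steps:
Function('x')(l, b) = Add(-62, Pow(b, 2)) (Function('x')(l, b) = Add(Pow(b, 2), -62) = Add(-62, Pow(b, 2)))
Mul(5579, Pow(Function('x')(57, 20), -1)) = Mul(5579, Pow(Add(-62, Pow(20, 2)), -1)) = Mul(5579, Pow(Add(-62, 400), -1)) = Mul(5579, Pow(338, -1)) = Mul(5579, Rational(1, 338)) = Rational(5579, 338)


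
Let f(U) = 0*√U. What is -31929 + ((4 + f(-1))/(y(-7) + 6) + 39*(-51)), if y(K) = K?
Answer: -33922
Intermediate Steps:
f(U) = 0
-31929 + ((4 + f(-1))/(y(-7) + 6) + 39*(-51)) = -31929 + ((4 + 0)/(-7 + 6) + 39*(-51)) = -31929 + (4/(-1) - 1989) = -31929 + (4*(-1) - 1989) = -31929 + (-4 - 1989) = -31929 - 1993 = -33922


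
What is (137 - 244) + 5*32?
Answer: 53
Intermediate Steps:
(137 - 244) + 5*32 = -107 + 160 = 53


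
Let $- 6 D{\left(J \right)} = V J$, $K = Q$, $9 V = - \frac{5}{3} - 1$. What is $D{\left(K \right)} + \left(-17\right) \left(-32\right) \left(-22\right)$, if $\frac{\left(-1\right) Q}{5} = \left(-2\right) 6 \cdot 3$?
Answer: $- \frac{107632}{9} \approx -11959.0$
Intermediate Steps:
$V = - \frac{8}{27}$ ($V = \frac{- \frac{5}{3} - 1}{9} = \frac{1}{9} \left(- \frac{8}{3}\right) = - \frac{8}{27} \approx -0.2963$)
$Q = 180$ ($Q = - 5 \left(-2\right) 6 \cdot 3 = - 5 \left(\left(-12\right) 3\right) = \left(-5\right) \left(-36\right) = 180$)
$K = 180$
$D{\left(J \right)} = \frac{4 J}{81}$ ($D{\left(J \right)} = - \frac{\left(- \frac{8}{27}\right) J}{6} = \frac{4 J}{81}$)
$D{\left(K \right)} + \left(-17\right) \left(-32\right) \left(-22\right) = \frac{4}{81} \cdot 180 + \left(-17\right) \left(-32\right) \left(-22\right) = \frac{80}{9} + 544 \left(-22\right) = \frac{80}{9} - 11968 = - \frac{107632}{9}$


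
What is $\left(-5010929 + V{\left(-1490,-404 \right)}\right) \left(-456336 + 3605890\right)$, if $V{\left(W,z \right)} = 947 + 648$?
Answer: $-15777167937036$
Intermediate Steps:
$V{\left(W,z \right)} = 1595$
$\left(-5010929 + V{\left(-1490,-404 \right)}\right) \left(-456336 + 3605890\right) = \left(-5010929 + 1595\right) \left(-456336 + 3605890\right) = \left(-5009334\right) 3149554 = -15777167937036$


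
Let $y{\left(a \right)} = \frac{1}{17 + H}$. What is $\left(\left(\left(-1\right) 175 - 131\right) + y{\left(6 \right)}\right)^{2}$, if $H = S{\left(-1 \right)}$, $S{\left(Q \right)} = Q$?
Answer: $\frac{23961025}{256} \approx 93598.0$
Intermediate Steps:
$H = -1$
$y{\left(a \right)} = \frac{1}{16}$ ($y{\left(a \right)} = \frac{1}{17 - 1} = \frac{1}{16}$)
$\left(\left(\left(-1\right) 175 - 131\right) + y{\left(6 \right)}\right)^{2} = \left(\left(\left(-1\right) 175 - 131\right) + \frac{1}{16}\right)^{2} = \left(\left(-175 - 131\right) + \frac{1}{16}\right)^{2} = \left(-306 + \frac{1}{16}\right)^{2} = \left(- \frac{4895}{16}\right)^{2} = \frac{23961025}{256}$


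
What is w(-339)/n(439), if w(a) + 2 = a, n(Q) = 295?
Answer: -341/295 ≈ -1.1559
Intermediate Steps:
w(a) = -2 + a
w(-339)/n(439) = (-2 - 339)/295 = -341*1/295 = -341/295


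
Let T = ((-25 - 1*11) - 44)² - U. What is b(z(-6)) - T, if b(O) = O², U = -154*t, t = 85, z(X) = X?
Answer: -19454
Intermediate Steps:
U = -13090 (U = -154*85 = -13090)
T = 19490 (T = ((-25 - 1*11) - 44)² - 1*(-13090) = ((-25 - 11) - 44)² + 13090 = (-36 - 44)² + 13090 = (-80)² + 13090 = 6400 + 13090 = 19490)
b(z(-6)) - T = (-6)² - 1*19490 = 36 - 19490 = -19454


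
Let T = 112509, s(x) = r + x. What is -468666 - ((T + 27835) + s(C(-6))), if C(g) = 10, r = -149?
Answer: -608871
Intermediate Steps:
s(x) = -149 + x
-468666 - ((T + 27835) + s(C(-6))) = -468666 - ((112509 + 27835) + (-149 + 10)) = -468666 - (140344 - 139) = -468666 - 1*140205 = -468666 - 140205 = -608871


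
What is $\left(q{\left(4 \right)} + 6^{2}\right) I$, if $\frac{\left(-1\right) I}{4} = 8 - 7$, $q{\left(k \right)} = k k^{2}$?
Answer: $-400$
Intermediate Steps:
$q{\left(k \right)} = k^{3}$
$I = -4$ ($I = - 4 \left(8 - 7\right) = \left(-4\right) 1 = -4$)
$\left(q{\left(4 \right)} + 6^{2}\right) I = \left(4^{3} + 6^{2}\right) \left(-4\right) = \left(64 + 36\right) \left(-4\right) = 100 \left(-4\right) = -400$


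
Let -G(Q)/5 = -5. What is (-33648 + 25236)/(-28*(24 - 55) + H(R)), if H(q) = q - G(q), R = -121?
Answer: -4206/361 ≈ -11.651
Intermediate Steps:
G(Q) = 25 (G(Q) = -5*(-5) = 25)
H(q) = -25 + q (H(q) = q - 1*25 = q - 25 = -25 + q)
(-33648 + 25236)/(-28*(24 - 55) + H(R)) = (-33648 + 25236)/(-28*(24 - 55) + (-25 - 121)) = -8412/(-28*(-31) - 146) = -8412/(868 - 146) = -8412/722 = -8412*1/722 = -4206/361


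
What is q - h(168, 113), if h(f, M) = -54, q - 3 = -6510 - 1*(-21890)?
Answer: 15437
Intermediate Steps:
q = 15383 (q = 3 + (-6510 - 1*(-21890)) = 3 + (-6510 + 21890) = 3 + 15380 = 15383)
q - h(168, 113) = 15383 - 1*(-54) = 15383 + 54 = 15437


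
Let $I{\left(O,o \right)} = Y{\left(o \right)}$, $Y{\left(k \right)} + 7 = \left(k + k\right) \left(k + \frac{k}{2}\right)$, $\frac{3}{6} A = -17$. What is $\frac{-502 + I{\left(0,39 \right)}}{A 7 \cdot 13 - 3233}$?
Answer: $- \frac{4054}{6327} \approx -0.64075$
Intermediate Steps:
$A = -34$ ($A = 2 \left(-17\right) = -34$)
$Y{\left(k \right)} = -7 + 3 k^{2}$ ($Y{\left(k \right)} = -7 + \left(k + k\right) \left(k + \frac{k}{2}\right) = -7 + 2 k \left(k + k \frac{1}{2}\right) = -7 + 2 k \left(k + \frac{k}{2}\right) = -7 + 2 k \frac{3 k}{2} = -7 + 3 k^{2}$)
$I{\left(O,o \right)} = -7 + 3 o^{2}$
$\frac{-502 + I{\left(0,39 \right)}}{A 7 \cdot 13 - 3233} = \frac{-502 - \left(7 - 3 \cdot 39^{2}\right)}{\left(-34\right) 7 \cdot 13 - 3233} = \frac{-502 + \left(-7 + 3 \cdot 1521\right)}{\left(-238\right) 13 - 3233} = \frac{-502 + \left(-7 + 4563\right)}{-3094 - 3233} = \frac{-502 + 4556}{-6327} = 4054 \left(- \frac{1}{6327}\right) = - \frac{4054}{6327}$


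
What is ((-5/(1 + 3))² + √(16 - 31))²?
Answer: -3215/256 + 25*I*√15/8 ≈ -12.559 + 12.103*I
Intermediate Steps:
((-5/(1 + 3))² + √(16 - 31))² = ((-5/4)² + √(-15))² = (((¼)*(-5))² + I*√15)² = ((-5/4)² + I*√15)² = (25/16 + I*√15)²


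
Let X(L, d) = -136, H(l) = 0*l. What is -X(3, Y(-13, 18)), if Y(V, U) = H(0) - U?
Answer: 136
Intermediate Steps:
H(l) = 0
Y(V, U) = -U (Y(V, U) = 0 - U = -U)
-X(3, Y(-13, 18)) = -1*(-136) = 136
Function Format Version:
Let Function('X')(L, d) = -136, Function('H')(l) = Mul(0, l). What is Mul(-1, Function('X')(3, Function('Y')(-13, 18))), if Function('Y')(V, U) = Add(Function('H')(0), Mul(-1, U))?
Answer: 136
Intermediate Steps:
Function('H')(l) = 0
Function('Y')(V, U) = Mul(-1, U) (Function('Y')(V, U) = Add(0, Mul(-1, U)) = Mul(-1, U))
Mul(-1, Function('X')(3, Function('Y')(-13, 18))) = Mul(-1, -136) = 136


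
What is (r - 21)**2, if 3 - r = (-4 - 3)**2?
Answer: 4489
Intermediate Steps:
r = -46 (r = 3 - (-4 - 3)**2 = 3 - 1*(-7)**2 = 3 - 1*49 = 3 - 49 = -46)
(r - 21)**2 = (-46 - 21)**2 = (-67)**2 = 4489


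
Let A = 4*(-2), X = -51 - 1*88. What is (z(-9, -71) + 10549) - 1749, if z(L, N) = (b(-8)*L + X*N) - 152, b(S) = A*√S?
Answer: 18517 + 144*I*√2 ≈ 18517.0 + 203.65*I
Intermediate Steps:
X = -139 (X = -51 - 88 = -139)
A = -8
b(S) = -8*√S
z(L, N) = -152 - 139*N - 16*I*L*√2 (z(L, N) = ((-16*I*√2)*L - 139*N) - 152 = (-16*I*L*√2 - 139*N) - 152 = (-139*N - 16*I*L*√2) - 152 = -152 - 139*N - 16*I*L*√2)
(z(-9, -71) + 10549) - 1749 = ((-152 - 139*(-71) - 16*I*(-9)*√2) + 10549) - 1749 = ((-152 + 9869 + 144*I*√2) + 10549) - 1749 = ((9717 + 144*I*√2) + 10549) - 1749 = (20266 + 144*I*√2) - 1749 = 18517 + 144*I*√2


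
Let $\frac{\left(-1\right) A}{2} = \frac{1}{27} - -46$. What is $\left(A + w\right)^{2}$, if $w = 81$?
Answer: $\frac{89401}{729} \approx 122.64$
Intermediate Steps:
$A = - \frac{2486}{27}$ ($A = - 2 \left(\frac{1}{27} - -46\right) = - 2 \left(\frac{1}{27} + 46\right) = \left(-2\right) \frac{1243}{27} = - \frac{2486}{27} \approx -92.074$)
$\left(A + w\right)^{2} = \left(- \frac{2486}{27} + 81\right)^{2} = \left(- \frac{299}{27}\right)^{2} = \frac{89401}{729}$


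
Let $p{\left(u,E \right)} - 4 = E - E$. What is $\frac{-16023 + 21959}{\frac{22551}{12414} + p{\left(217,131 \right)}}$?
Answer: $\frac{24563168}{24069} \approx 1020.5$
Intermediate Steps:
$p{\left(u,E \right)} = 4$ ($p{\left(u,E \right)} = 4 + \left(E - E\right) = 4 + 0 = 4$)
$\frac{-16023 + 21959}{\frac{22551}{12414} + p{\left(217,131 \right)}} = \frac{-16023 + 21959}{\frac{22551}{12414} + 4} = \frac{5936}{22551 \cdot \frac{1}{12414} + 4} = \frac{5936}{\frac{7517}{4138} + 4} = \frac{5936}{\frac{24069}{4138}} = 5936 \cdot \frac{4138}{24069} = \frac{24563168}{24069}$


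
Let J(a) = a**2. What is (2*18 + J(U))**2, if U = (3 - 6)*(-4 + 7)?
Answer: 13689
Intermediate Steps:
U = -9 (U = -3*3 = -9)
(2*18 + J(U))**2 = (2*18 + (-9)**2)**2 = (36 + 81)**2 = 117**2 = 13689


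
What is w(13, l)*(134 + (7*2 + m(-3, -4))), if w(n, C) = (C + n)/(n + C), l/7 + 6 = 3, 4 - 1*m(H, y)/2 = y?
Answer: 164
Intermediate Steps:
m(H, y) = 8 - 2*y
l = -21 (l = -42 + 7*3 = -42 + 21 = -21)
w(n, C) = 1 (w(n, C) = (C + n)/(C + n) = 1)
w(13, l)*(134 + (7*2 + m(-3, -4))) = 1*(134 + (7*2 + (8 - 2*(-4)))) = 1*(134 + (14 + (8 + 8))) = 1*(134 + (14 + 16)) = 1*(134 + 30) = 1*164 = 164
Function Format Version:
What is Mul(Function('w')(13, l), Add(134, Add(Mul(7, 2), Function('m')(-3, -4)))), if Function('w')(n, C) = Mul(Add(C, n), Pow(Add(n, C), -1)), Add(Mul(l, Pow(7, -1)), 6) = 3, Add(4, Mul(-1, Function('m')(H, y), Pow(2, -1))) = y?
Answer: 164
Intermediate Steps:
Function('m')(H, y) = Add(8, Mul(-2, y))
l = -21 (l = Add(-42, Mul(7, 3)) = Add(-42, 21) = -21)
Function('w')(n, C) = 1 (Function('w')(n, C) = Mul(Add(C, n), Pow(Add(C, n), -1)) = 1)
Mul(Function('w')(13, l), Add(134, Add(Mul(7, 2), Function('m')(-3, -4)))) = Mul(1, Add(134, Add(Mul(7, 2), Add(8, Mul(-2, -4))))) = Mul(1, Add(134, Add(14, Add(8, 8)))) = Mul(1, Add(134, Add(14, 16))) = Mul(1, Add(134, 30)) = Mul(1, 164) = 164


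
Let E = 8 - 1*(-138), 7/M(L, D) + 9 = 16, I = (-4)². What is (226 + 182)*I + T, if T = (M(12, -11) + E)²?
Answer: 28137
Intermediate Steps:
I = 16
M(L, D) = 1 (M(L, D) = 7/(-9 + 16) = 7/7 = 7*(⅐) = 1)
E = 146 (E = 8 + 138 = 146)
T = 21609 (T = (1 + 146)² = 147² = 21609)
(226 + 182)*I + T = (226 + 182)*16 + 21609 = 408*16 + 21609 = 6528 + 21609 = 28137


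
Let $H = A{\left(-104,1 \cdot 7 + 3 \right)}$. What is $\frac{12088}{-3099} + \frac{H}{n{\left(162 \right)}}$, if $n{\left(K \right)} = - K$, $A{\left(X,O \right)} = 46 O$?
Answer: $- \frac{563966}{83673} \approx -6.7401$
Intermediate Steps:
$H = 460$ ($H = 46 \left(1 \cdot 7 + 3\right) = 46 \left(7 + 3\right) = 46 \cdot 10 = 460$)
$\frac{12088}{-3099} + \frac{H}{n{\left(162 \right)}} = \frac{12088}{-3099} + \frac{460}{\left(-1\right) 162} = 12088 \left(- \frac{1}{3099}\right) + \frac{460}{-162} = - \frac{12088}{3099} + 460 \left(- \frac{1}{162}\right) = - \frac{12088}{3099} - \frac{230}{81} = - \frac{563966}{83673}$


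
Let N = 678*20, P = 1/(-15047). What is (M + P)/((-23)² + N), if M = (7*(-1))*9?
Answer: -947962/211997183 ≈ -0.0044716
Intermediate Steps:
P = -1/15047 ≈ -6.6458e-5
N = 13560
M = -63 (M = -7*9 = -63)
(M + P)/((-23)² + N) = (-63 - 1/15047)/((-23)² + 13560) = -947962/(15047*(529 + 13560)) = -947962/15047/14089 = -947962/15047*1/14089 = -947962/211997183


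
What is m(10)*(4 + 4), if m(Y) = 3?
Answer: 24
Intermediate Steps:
m(10)*(4 + 4) = 3*(4 + 4) = 3*8 = 24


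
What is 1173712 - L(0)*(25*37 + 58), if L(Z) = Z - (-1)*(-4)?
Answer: 1177644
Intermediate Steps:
L(Z) = -4 + Z (L(Z) = Z - 1*4 = Z - 4 = -4 + Z)
1173712 - L(0)*(25*37 + 58) = 1173712 - (-4 + 0)*(25*37 + 58) = 1173712 - (-4)*(925 + 58) = 1173712 - (-4)*983 = 1173712 - 1*(-3932) = 1173712 + 3932 = 1177644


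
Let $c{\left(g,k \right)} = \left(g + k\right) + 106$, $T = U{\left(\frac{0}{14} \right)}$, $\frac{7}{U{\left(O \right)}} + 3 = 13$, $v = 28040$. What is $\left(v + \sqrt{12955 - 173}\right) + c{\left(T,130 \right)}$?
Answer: $\frac{282767}{10} + \sqrt{12782} \approx 28390.0$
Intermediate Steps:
$U{\left(O \right)} = \frac{7}{10}$ ($U{\left(O \right)} = \frac{7}{-3 + 13} = \frac{7}{10}$)
$T = \frac{7}{10} \approx 0.7$
$c{\left(g,k \right)} = 106 + g + k$
$\left(v + \sqrt{12955 - 173}\right) + c{\left(T,130 \right)} = \left(28040 + \sqrt{12955 - 173}\right) + \left(106 + \frac{7}{10} + 130\right) = \left(28040 + \sqrt{12782}\right) + \frac{2367}{10} = \frac{282767}{10} + \sqrt{12782}$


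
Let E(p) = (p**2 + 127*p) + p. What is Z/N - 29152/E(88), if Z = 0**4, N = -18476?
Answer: -911/594 ≈ -1.5337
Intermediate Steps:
Z = 0
E(p) = p**2 + 128*p
Z/N - 29152/E(88) = 0/(-18476) - 29152*1/(88*(128 + 88)) = 0*(-1/18476) - 29152/(88*216) = 0 - 29152/19008 = 0 - 29152*1/19008 = 0 - 911/594 = -911/594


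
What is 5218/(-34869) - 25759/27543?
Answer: -347303315/320132289 ≈ -1.0849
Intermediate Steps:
5218/(-34869) - 25759/27543 = 5218*(-1/34869) - 25759*1/27543 = -5218/34869 - 25759/27543 = -347303315/320132289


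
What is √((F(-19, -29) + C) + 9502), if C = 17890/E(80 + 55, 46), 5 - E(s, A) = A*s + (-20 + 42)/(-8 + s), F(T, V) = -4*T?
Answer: 6*√165179766246367/788057 ≈ 97.853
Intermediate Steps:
E(s, A) = 5 - 22/(-8 + s) - A*s (E(s, A) = 5 - (A*s + (-20 + 42)/(-8 + s)) = 5 - (A*s + 22/(-8 + s)) = 5 - (22/(-8 + s) + A*s) = 5 + (-22/(-8 + s) - A*s) = 5 - 22/(-8 + s) - A*s)
C = -2272030/788057 (C = 17890/(((-62 + 5*(80 + 55) - 1*46*(80 + 55)² + 8*46*(80 + 55))/(-8 + (80 + 55)))) = 17890/(((-62 + 5*135 - 1*46*135² + 8*46*135)/(-8 + 135))) = 17890/(((-62 + 675 - 1*46*18225 + 49680)/127)) = 17890/(((-62 + 675 - 838350 + 49680)/127)) = 17890/(((1/127)*(-788057))) = 17890/(-788057/127) = 17890*(-127/788057) = -2272030/788057 ≈ -2.8831)
√((F(-19, -29) + C) + 9502) = √((-4*(-19) - 2272030/788057) + 9502) = √((76 - 2272030/788057) + 9502) = √(57620302/788057 + 9502) = √(7545737916/788057) = 6*√165179766246367/788057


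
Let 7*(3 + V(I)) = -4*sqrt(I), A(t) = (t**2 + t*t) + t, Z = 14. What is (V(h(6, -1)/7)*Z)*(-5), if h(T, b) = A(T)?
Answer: 210 + 40*sqrt(546)/7 ≈ 343.52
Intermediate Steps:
A(t) = t + 2*t**2 (A(t) = (t**2 + t**2) + t = 2*t**2 + t = t + 2*t**2)
h(T, b) = T*(1 + 2*T)
V(I) = -3 - 4*sqrt(I)/7 (V(I) = -3 + (-4*sqrt(I))/7 = -3 - 4*sqrt(I)/7)
(V(h(6, -1)/7)*Z)*(-5) = ((-3 - 4*sqrt(7)*(sqrt(6)*sqrt(1 + 2*6))/7/7)*14)*(-5) = ((-3 - 4*sqrt(7)*(sqrt(6)*sqrt(1 + 12))/7/7)*14)*(-5) = ((-3 - 4*sqrt(7)*sqrt(78)/7/7)*14)*(-5) = ((-3 - 4*sqrt(546)/7/7)*14)*(-5) = ((-3 - 4*sqrt(546)/49)*14)*(-5) = (-42 - 8*sqrt(546)/7)*(-5) = 210 + 40*sqrt(546)/7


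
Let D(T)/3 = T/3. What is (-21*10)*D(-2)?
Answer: 420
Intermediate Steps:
D(T) = T (D(T) = 3*(T/3) = T)
(-21*10)*D(-2) = -21*10*(-2) = -210*(-2) = 420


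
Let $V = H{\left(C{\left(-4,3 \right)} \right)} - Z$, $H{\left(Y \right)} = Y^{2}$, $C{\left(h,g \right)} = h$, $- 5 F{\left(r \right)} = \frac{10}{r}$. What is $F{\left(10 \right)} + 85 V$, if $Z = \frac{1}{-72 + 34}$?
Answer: $\frac{258787}{190} \approx 1362.0$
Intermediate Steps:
$F{\left(r \right)} = - \frac{2}{r}$ ($F{\left(r \right)} = - \frac{10 \frac{1}{r}}{5} = - \frac{2}{r}$)
$Z = - \frac{1}{38}$ ($Z = \frac{1}{-38} = - \frac{1}{38} \approx -0.026316$)
$V = \frac{609}{38}$ ($V = \left(-4\right)^{2} - - \frac{1}{38} = 16 + \frac{1}{38} = \frac{609}{38} \approx 16.026$)
$F{\left(10 \right)} + 85 V = - \frac{2}{10} + 85 \cdot \frac{609}{38} = \left(-2\right) \frac{1}{10} + \frac{51765}{38} = - \frac{1}{5} + \frac{51765}{38} = \frac{258787}{190}$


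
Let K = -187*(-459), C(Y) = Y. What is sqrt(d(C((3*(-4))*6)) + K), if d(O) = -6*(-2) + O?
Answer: sqrt(85773) ≈ 292.87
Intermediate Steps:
d(O) = 12 + O
K = 85833
sqrt(d(C((3*(-4))*6)) + K) = sqrt((12 + (3*(-4))*6) + 85833) = sqrt((12 - 12*6) + 85833) = sqrt((12 - 72) + 85833) = sqrt(-60 + 85833) = sqrt(85773)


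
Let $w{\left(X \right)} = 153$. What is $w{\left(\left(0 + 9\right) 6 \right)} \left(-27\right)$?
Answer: $-4131$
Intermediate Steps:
$w{\left(\left(0 + 9\right) 6 \right)} \left(-27\right) = 153 \left(-27\right) = -4131$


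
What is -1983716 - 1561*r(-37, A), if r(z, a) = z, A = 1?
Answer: -1925959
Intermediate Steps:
-1983716 - 1561*r(-37, A) = -1983716 - 1561*(-37) = -1983716 + 57757 = -1925959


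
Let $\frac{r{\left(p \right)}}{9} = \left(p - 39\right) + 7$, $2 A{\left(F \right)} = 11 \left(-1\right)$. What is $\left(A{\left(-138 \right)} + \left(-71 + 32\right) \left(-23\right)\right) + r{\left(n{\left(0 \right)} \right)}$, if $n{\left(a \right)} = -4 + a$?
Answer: $\frac{1135}{2} \approx 567.5$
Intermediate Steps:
$A{\left(F \right)} = - \frac{11}{2}$ ($A{\left(F \right)} = \frac{11 \left(-1\right)}{2} = \frac{1}{2} \left(-11\right) = - \frac{11}{2}$)
$r{\left(p \right)} = -288 + 9 p$ ($r{\left(p \right)} = 9 \left(\left(p - 39\right) + 7\right) = 9 \left(\left(-39 + p\right) + 7\right) = 9 \left(-32 + p\right) = -288 + 9 p$)
$\left(A{\left(-138 \right)} + \left(-71 + 32\right) \left(-23\right)\right) + r{\left(n{\left(0 \right)} \right)} = \left(- \frac{11}{2} + \left(-71 + 32\right) \left(-23\right)\right) - \left(288 - 9 \left(-4 + 0\right)\right) = \left(- \frac{11}{2} - -897\right) + \left(-288 + 9 \left(-4\right)\right) = \left(- \frac{11}{2} + 897\right) - 324 = \frac{1783}{2} - 324 = \frac{1135}{2}$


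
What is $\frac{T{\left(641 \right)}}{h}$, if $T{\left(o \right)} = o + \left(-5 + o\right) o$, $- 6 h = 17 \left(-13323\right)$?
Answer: $\frac{816634}{75497} \approx 10.817$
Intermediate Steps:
$h = \frac{75497}{2}$ ($h = - \frac{17 \left(-13323\right)}{6} = \left(- \frac{1}{6}\right) \left(-226491\right) = \frac{75497}{2} \approx 37749.0$)
$T{\left(o \right)} = o + o \left(-5 + o\right)$
$\frac{T{\left(641 \right)}}{h} = \frac{641 \left(-4 + 641\right)}{\frac{75497}{2}} = 641 \cdot 637 \cdot \frac{2}{75497} = 408317 \cdot \frac{2}{75497} = \frac{816634}{75497}$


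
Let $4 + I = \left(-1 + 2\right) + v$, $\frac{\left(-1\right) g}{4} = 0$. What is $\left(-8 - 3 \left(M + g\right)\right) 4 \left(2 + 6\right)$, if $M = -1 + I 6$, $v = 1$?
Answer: $992$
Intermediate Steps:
$g = 0$ ($g = \left(-4\right) 0 = 0$)
$I = -2$ ($I = -4 + \left(\left(-1 + 2\right) + 1\right) = -4 + \left(1 + 1\right) = -4 + 2 = -2$)
$M = -13$ ($M = -1 - 12 = -13$)
$\left(-8 - 3 \left(M + g\right)\right) 4 \left(2 + 6\right) = \left(-8 - 3 \left(-13 + 0\right)\right) 4 \left(2 + 6\right) = \left(-8 - -39\right) 4 \cdot 8 = \left(-8 + 39\right) 32 = 31 \cdot 32 = 992$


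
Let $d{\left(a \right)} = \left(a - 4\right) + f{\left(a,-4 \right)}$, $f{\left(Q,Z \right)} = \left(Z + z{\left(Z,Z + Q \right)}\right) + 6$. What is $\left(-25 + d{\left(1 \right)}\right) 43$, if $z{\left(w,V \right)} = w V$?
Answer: $-602$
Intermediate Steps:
$z{\left(w,V \right)} = V w$
$f{\left(Q,Z \right)} = 6 + Z + Z \left(Q + Z\right)$ ($f{\left(Q,Z \right)} = \left(Z + \left(Z + Q\right) Z\right) + 6 = \left(Z + \left(Q + Z\right) Z\right) + 6 = \left(Z + Z \left(Q + Z\right)\right) + 6 = 6 + Z + Z \left(Q + Z\right)$)
$d{\left(a \right)} = 14 - 3 a$ ($d{\left(a \right)} = \left(a - 4\right) - \left(-2 + 4 \left(a - 4\right)\right) = \left(-4 + a\right) - \left(-2 + 4 \left(-4 + a\right)\right) = \left(-4 + a\right) - \left(-18 + 4 a\right) = 14 - 3 a$)
$\left(-25 + d{\left(1 \right)}\right) 43 = \left(-25 + \left(14 - 3\right)\right) 43 = \left(-25 + 11\right) 43 = \left(-14\right) 43 = -602$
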